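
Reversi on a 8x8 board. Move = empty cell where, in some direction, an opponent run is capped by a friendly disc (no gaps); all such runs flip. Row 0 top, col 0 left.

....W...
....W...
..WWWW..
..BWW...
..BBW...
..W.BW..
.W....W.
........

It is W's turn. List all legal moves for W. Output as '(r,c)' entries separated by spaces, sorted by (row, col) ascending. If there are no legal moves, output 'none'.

(2,1): no bracket -> illegal
(3,1): flips 1 -> legal
(4,1): flips 3 -> legal
(4,5): no bracket -> illegal
(5,1): flips 1 -> legal
(5,3): flips 2 -> legal
(6,3): no bracket -> illegal
(6,4): flips 1 -> legal
(6,5): no bracket -> illegal

Answer: (3,1) (4,1) (5,1) (5,3) (6,4)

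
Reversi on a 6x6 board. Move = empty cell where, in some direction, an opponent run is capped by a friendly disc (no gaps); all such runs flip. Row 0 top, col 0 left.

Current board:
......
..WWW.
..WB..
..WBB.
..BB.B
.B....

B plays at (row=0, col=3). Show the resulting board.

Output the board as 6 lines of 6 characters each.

Answer: ...B..
..WBW.
..WB..
..WBB.
..BB.B
.B....

Derivation:
Place B at (0,3); scan 8 dirs for brackets.
Dir NW: edge -> no flip
Dir N: edge -> no flip
Dir NE: edge -> no flip
Dir W: first cell '.' (not opp) -> no flip
Dir E: first cell '.' (not opp) -> no flip
Dir SW: opp run (1,2), next='.' -> no flip
Dir S: opp run (1,3) capped by B -> flip
Dir SE: opp run (1,4), next='.' -> no flip
All flips: (1,3)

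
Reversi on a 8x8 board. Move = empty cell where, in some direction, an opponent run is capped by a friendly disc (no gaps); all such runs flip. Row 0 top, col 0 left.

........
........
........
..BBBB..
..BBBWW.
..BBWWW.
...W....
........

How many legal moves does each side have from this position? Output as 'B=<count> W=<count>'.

Answer: B=8 W=7

Derivation:
-- B to move --
(3,6): no bracket -> illegal
(3,7): no bracket -> illegal
(4,7): flips 2 -> legal
(5,7): flips 4 -> legal
(6,2): no bracket -> illegal
(6,4): flips 1 -> legal
(6,5): flips 3 -> legal
(6,6): flips 1 -> legal
(6,7): flips 2 -> legal
(7,2): no bracket -> illegal
(7,3): flips 1 -> legal
(7,4): flips 1 -> legal
B mobility = 8
-- W to move --
(2,1): flips 2 -> legal
(2,2): flips 2 -> legal
(2,3): flips 4 -> legal
(2,4): flips 3 -> legal
(2,5): flips 1 -> legal
(2,6): no bracket -> illegal
(3,1): no bracket -> illegal
(3,6): no bracket -> illegal
(4,1): flips 4 -> legal
(5,1): flips 2 -> legal
(6,1): no bracket -> illegal
(6,2): no bracket -> illegal
(6,4): no bracket -> illegal
W mobility = 7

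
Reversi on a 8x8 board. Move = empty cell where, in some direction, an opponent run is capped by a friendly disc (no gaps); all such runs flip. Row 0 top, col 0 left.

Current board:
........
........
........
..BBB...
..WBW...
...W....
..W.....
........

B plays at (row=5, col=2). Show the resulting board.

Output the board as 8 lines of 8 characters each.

Answer: ........
........
........
..BBB...
..BBW...
..BW....
..W.....
........

Derivation:
Place B at (5,2); scan 8 dirs for brackets.
Dir NW: first cell '.' (not opp) -> no flip
Dir N: opp run (4,2) capped by B -> flip
Dir NE: first cell 'B' (not opp) -> no flip
Dir W: first cell '.' (not opp) -> no flip
Dir E: opp run (5,3), next='.' -> no flip
Dir SW: first cell '.' (not opp) -> no flip
Dir S: opp run (6,2), next='.' -> no flip
Dir SE: first cell '.' (not opp) -> no flip
All flips: (4,2)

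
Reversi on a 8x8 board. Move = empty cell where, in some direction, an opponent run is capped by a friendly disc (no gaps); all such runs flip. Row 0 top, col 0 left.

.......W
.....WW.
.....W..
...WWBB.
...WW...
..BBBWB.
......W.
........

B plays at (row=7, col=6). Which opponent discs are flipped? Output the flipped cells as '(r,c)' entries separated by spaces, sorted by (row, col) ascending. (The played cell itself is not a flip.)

Answer: (6,6)

Derivation:
Dir NW: first cell '.' (not opp) -> no flip
Dir N: opp run (6,6) capped by B -> flip
Dir NE: first cell '.' (not opp) -> no flip
Dir W: first cell '.' (not opp) -> no flip
Dir E: first cell '.' (not opp) -> no flip
Dir SW: edge -> no flip
Dir S: edge -> no flip
Dir SE: edge -> no flip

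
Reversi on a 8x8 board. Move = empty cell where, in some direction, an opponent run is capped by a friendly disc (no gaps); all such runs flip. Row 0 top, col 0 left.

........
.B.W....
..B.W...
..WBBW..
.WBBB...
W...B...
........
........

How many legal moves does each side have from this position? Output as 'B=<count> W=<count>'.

Answer: B=8 W=8

Derivation:
-- B to move --
(0,2): no bracket -> illegal
(0,3): no bracket -> illegal
(0,4): flips 1 -> legal
(1,2): no bracket -> illegal
(1,4): flips 1 -> legal
(1,5): flips 1 -> legal
(2,1): flips 1 -> legal
(2,3): no bracket -> illegal
(2,5): no bracket -> illegal
(2,6): flips 1 -> legal
(3,0): no bracket -> illegal
(3,1): flips 1 -> legal
(3,6): flips 1 -> legal
(4,0): flips 1 -> legal
(4,5): no bracket -> illegal
(4,6): no bracket -> illegal
(5,1): no bracket -> illegal
(5,2): no bracket -> illegal
(6,0): no bracket -> illegal
(6,1): no bracket -> illegal
B mobility = 8
-- W to move --
(0,0): no bracket -> illegal
(0,1): no bracket -> illegal
(0,2): no bracket -> illegal
(1,0): no bracket -> illegal
(1,2): flips 1 -> legal
(2,0): no bracket -> illegal
(2,1): no bracket -> illegal
(2,3): no bracket -> illegal
(2,5): no bracket -> illegal
(3,1): flips 1 -> legal
(4,5): flips 3 -> legal
(5,1): flips 2 -> legal
(5,2): flips 1 -> legal
(5,3): flips 1 -> legal
(5,5): no bracket -> illegal
(6,3): no bracket -> illegal
(6,4): flips 3 -> legal
(6,5): flips 2 -> legal
W mobility = 8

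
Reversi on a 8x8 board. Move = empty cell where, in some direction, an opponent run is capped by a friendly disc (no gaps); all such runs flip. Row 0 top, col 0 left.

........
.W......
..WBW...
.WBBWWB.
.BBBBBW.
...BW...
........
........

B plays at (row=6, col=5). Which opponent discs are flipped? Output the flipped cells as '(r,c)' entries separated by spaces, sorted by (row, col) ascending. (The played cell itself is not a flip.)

Dir NW: opp run (5,4) capped by B -> flip
Dir N: first cell '.' (not opp) -> no flip
Dir NE: first cell '.' (not opp) -> no flip
Dir W: first cell '.' (not opp) -> no flip
Dir E: first cell '.' (not opp) -> no flip
Dir SW: first cell '.' (not opp) -> no flip
Dir S: first cell '.' (not opp) -> no flip
Dir SE: first cell '.' (not opp) -> no flip

Answer: (5,4)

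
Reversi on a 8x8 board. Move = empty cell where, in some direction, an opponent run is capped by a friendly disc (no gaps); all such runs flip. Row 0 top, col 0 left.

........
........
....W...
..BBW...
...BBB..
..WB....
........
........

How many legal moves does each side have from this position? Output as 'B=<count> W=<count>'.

-- B to move --
(1,3): no bracket -> illegal
(1,4): flips 2 -> legal
(1,5): flips 1 -> legal
(2,3): flips 1 -> legal
(2,5): flips 1 -> legal
(3,5): flips 1 -> legal
(4,1): no bracket -> illegal
(4,2): no bracket -> illegal
(5,1): flips 1 -> legal
(6,1): flips 1 -> legal
(6,2): no bracket -> illegal
(6,3): no bracket -> illegal
B mobility = 7
-- W to move --
(2,1): no bracket -> illegal
(2,2): no bracket -> illegal
(2,3): no bracket -> illegal
(3,1): flips 2 -> legal
(3,5): no bracket -> illegal
(3,6): no bracket -> illegal
(4,1): no bracket -> illegal
(4,2): flips 1 -> legal
(4,6): no bracket -> illegal
(5,4): flips 2 -> legal
(5,5): no bracket -> illegal
(5,6): flips 1 -> legal
(6,2): no bracket -> illegal
(6,3): no bracket -> illegal
(6,4): no bracket -> illegal
W mobility = 4

Answer: B=7 W=4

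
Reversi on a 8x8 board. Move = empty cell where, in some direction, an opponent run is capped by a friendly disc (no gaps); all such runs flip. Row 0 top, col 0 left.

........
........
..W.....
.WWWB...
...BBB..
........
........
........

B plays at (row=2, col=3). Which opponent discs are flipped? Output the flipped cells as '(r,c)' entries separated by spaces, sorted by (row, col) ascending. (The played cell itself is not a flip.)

Dir NW: first cell '.' (not opp) -> no flip
Dir N: first cell '.' (not opp) -> no flip
Dir NE: first cell '.' (not opp) -> no flip
Dir W: opp run (2,2), next='.' -> no flip
Dir E: first cell '.' (not opp) -> no flip
Dir SW: opp run (3,2), next='.' -> no flip
Dir S: opp run (3,3) capped by B -> flip
Dir SE: first cell 'B' (not opp) -> no flip

Answer: (3,3)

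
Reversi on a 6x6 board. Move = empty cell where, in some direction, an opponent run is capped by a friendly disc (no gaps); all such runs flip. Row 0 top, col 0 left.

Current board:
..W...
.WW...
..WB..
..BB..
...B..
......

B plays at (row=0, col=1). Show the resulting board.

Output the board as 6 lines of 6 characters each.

Place B at (0,1); scan 8 dirs for brackets.
Dir NW: edge -> no flip
Dir N: edge -> no flip
Dir NE: edge -> no flip
Dir W: first cell '.' (not opp) -> no flip
Dir E: opp run (0,2), next='.' -> no flip
Dir SW: first cell '.' (not opp) -> no flip
Dir S: opp run (1,1), next='.' -> no flip
Dir SE: opp run (1,2) capped by B -> flip
All flips: (1,2)

Answer: .BW...
.WB...
..WB..
..BB..
...B..
......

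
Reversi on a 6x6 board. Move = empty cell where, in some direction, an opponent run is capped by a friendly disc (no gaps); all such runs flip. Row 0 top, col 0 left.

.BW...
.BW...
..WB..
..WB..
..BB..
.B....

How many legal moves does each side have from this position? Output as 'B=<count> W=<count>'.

-- B to move --
(0,3): flips 1 -> legal
(1,3): flips 1 -> legal
(2,1): flips 2 -> legal
(3,1): flips 1 -> legal
(4,1): flips 1 -> legal
B mobility = 5
-- W to move --
(0,0): flips 2 -> legal
(1,0): flips 1 -> legal
(1,3): no bracket -> illegal
(1,4): flips 1 -> legal
(2,0): flips 1 -> legal
(2,1): no bracket -> illegal
(2,4): flips 1 -> legal
(3,1): no bracket -> illegal
(3,4): flips 2 -> legal
(4,0): no bracket -> illegal
(4,1): no bracket -> illegal
(4,4): flips 1 -> legal
(5,0): no bracket -> illegal
(5,2): flips 1 -> legal
(5,3): no bracket -> illegal
(5,4): flips 1 -> legal
W mobility = 9

Answer: B=5 W=9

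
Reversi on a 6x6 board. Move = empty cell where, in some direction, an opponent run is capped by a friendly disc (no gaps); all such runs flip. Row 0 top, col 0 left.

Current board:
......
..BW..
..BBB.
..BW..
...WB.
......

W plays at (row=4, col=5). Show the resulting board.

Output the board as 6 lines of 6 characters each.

Place W at (4,5); scan 8 dirs for brackets.
Dir NW: first cell '.' (not opp) -> no flip
Dir N: first cell '.' (not opp) -> no flip
Dir NE: edge -> no flip
Dir W: opp run (4,4) capped by W -> flip
Dir E: edge -> no flip
Dir SW: first cell '.' (not opp) -> no flip
Dir S: first cell '.' (not opp) -> no flip
Dir SE: edge -> no flip
All flips: (4,4)

Answer: ......
..BW..
..BBB.
..BW..
...WWW
......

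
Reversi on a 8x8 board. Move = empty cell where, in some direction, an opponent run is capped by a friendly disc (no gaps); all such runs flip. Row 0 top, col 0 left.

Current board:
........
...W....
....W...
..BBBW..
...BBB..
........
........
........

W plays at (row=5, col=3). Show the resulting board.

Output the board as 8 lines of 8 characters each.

Answer: ........
...W....
....W...
..BBBW..
...BWB..
...W....
........
........

Derivation:
Place W at (5,3); scan 8 dirs for brackets.
Dir NW: first cell '.' (not opp) -> no flip
Dir N: opp run (4,3) (3,3), next='.' -> no flip
Dir NE: opp run (4,4) capped by W -> flip
Dir W: first cell '.' (not opp) -> no flip
Dir E: first cell '.' (not opp) -> no flip
Dir SW: first cell '.' (not opp) -> no flip
Dir S: first cell '.' (not opp) -> no flip
Dir SE: first cell '.' (not opp) -> no flip
All flips: (4,4)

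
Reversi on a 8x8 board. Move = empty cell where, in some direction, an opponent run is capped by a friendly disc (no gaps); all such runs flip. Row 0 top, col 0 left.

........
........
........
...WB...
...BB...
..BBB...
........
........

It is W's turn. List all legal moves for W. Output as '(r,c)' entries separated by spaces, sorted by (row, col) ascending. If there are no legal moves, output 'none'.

(2,3): no bracket -> illegal
(2,4): no bracket -> illegal
(2,5): no bracket -> illegal
(3,2): no bracket -> illegal
(3,5): flips 1 -> legal
(4,1): no bracket -> illegal
(4,2): no bracket -> illegal
(4,5): no bracket -> illegal
(5,1): no bracket -> illegal
(5,5): flips 1 -> legal
(6,1): no bracket -> illegal
(6,2): no bracket -> illegal
(6,3): flips 2 -> legal
(6,4): no bracket -> illegal
(6,5): no bracket -> illegal

Answer: (3,5) (5,5) (6,3)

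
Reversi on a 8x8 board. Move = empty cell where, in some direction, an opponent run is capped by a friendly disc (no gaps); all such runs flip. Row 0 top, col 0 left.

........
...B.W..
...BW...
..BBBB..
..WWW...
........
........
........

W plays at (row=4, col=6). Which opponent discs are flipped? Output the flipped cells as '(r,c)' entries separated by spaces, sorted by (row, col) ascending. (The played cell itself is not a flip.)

Answer: (3,5)

Derivation:
Dir NW: opp run (3,5) capped by W -> flip
Dir N: first cell '.' (not opp) -> no flip
Dir NE: first cell '.' (not opp) -> no flip
Dir W: first cell '.' (not opp) -> no flip
Dir E: first cell '.' (not opp) -> no flip
Dir SW: first cell '.' (not opp) -> no flip
Dir S: first cell '.' (not opp) -> no flip
Dir SE: first cell '.' (not opp) -> no flip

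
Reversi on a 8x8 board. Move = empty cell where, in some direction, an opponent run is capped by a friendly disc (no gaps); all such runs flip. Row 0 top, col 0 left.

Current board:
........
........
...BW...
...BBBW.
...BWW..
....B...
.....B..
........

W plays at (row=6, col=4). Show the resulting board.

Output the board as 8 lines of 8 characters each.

Answer: ........
........
...BW...
...BBBW.
...BWW..
....W...
....WB..
........

Derivation:
Place W at (6,4); scan 8 dirs for brackets.
Dir NW: first cell '.' (not opp) -> no flip
Dir N: opp run (5,4) capped by W -> flip
Dir NE: first cell '.' (not opp) -> no flip
Dir W: first cell '.' (not opp) -> no flip
Dir E: opp run (6,5), next='.' -> no flip
Dir SW: first cell '.' (not opp) -> no flip
Dir S: first cell '.' (not opp) -> no flip
Dir SE: first cell '.' (not opp) -> no flip
All flips: (5,4)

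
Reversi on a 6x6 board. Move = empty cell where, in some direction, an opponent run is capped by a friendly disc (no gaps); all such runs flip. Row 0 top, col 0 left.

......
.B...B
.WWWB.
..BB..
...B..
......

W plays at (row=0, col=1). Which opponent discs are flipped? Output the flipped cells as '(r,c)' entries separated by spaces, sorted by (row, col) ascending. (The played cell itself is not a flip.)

Answer: (1,1)

Derivation:
Dir NW: edge -> no flip
Dir N: edge -> no flip
Dir NE: edge -> no flip
Dir W: first cell '.' (not opp) -> no flip
Dir E: first cell '.' (not opp) -> no flip
Dir SW: first cell '.' (not opp) -> no flip
Dir S: opp run (1,1) capped by W -> flip
Dir SE: first cell '.' (not opp) -> no flip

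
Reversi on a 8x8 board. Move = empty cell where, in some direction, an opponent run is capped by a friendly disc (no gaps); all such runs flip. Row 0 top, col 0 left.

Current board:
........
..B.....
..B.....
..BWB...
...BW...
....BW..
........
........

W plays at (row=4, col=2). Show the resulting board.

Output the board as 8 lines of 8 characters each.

Place W at (4,2); scan 8 dirs for brackets.
Dir NW: first cell '.' (not opp) -> no flip
Dir N: opp run (3,2) (2,2) (1,2), next='.' -> no flip
Dir NE: first cell 'W' (not opp) -> no flip
Dir W: first cell '.' (not opp) -> no flip
Dir E: opp run (4,3) capped by W -> flip
Dir SW: first cell '.' (not opp) -> no flip
Dir S: first cell '.' (not opp) -> no flip
Dir SE: first cell '.' (not opp) -> no flip
All flips: (4,3)

Answer: ........
..B.....
..B.....
..BWB...
..WWW...
....BW..
........
........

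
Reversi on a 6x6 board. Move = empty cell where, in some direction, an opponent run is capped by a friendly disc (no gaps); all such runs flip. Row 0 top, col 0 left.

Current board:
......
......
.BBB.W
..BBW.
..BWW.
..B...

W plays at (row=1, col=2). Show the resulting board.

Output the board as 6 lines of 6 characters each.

Place W at (1,2); scan 8 dirs for brackets.
Dir NW: first cell '.' (not opp) -> no flip
Dir N: first cell '.' (not opp) -> no flip
Dir NE: first cell '.' (not opp) -> no flip
Dir W: first cell '.' (not opp) -> no flip
Dir E: first cell '.' (not opp) -> no flip
Dir SW: opp run (2,1), next='.' -> no flip
Dir S: opp run (2,2) (3,2) (4,2) (5,2), next=edge -> no flip
Dir SE: opp run (2,3) capped by W -> flip
All flips: (2,3)

Answer: ......
..W...
.BBW.W
..BBW.
..BWW.
..B...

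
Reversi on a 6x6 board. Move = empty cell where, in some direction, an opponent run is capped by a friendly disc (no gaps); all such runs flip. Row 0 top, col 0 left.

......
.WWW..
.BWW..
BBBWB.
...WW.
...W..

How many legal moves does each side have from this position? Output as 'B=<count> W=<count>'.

Answer: B=8 W=9

Derivation:
-- B to move --
(0,0): no bracket -> illegal
(0,1): flips 3 -> legal
(0,2): flips 2 -> legal
(0,3): flips 1 -> legal
(0,4): flips 2 -> legal
(1,0): no bracket -> illegal
(1,4): flips 1 -> legal
(2,0): no bracket -> illegal
(2,4): flips 2 -> legal
(3,5): no bracket -> illegal
(4,2): no bracket -> illegal
(4,5): no bracket -> illegal
(5,2): flips 1 -> legal
(5,4): flips 2 -> legal
(5,5): no bracket -> illegal
B mobility = 8
-- W to move --
(1,0): flips 2 -> legal
(2,0): flips 1 -> legal
(2,4): flips 1 -> legal
(2,5): flips 1 -> legal
(3,5): flips 1 -> legal
(4,0): flips 1 -> legal
(4,1): flips 3 -> legal
(4,2): flips 1 -> legal
(4,5): flips 1 -> legal
W mobility = 9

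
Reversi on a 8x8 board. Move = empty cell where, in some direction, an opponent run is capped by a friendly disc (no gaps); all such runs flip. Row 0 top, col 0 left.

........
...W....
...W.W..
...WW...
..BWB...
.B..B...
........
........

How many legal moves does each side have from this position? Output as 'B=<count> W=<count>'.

Answer: B=3 W=6

Derivation:
-- B to move --
(0,2): no bracket -> illegal
(0,3): no bracket -> illegal
(0,4): no bracket -> illegal
(1,2): no bracket -> illegal
(1,4): no bracket -> illegal
(1,5): no bracket -> illegal
(1,6): no bracket -> illegal
(2,2): flips 1 -> legal
(2,4): flips 2 -> legal
(2,6): no bracket -> illegal
(3,2): flips 1 -> legal
(3,5): no bracket -> illegal
(3,6): no bracket -> illegal
(4,5): no bracket -> illegal
(5,2): no bracket -> illegal
(5,3): no bracket -> illegal
B mobility = 3
-- W to move --
(3,1): no bracket -> illegal
(3,2): no bracket -> illegal
(3,5): no bracket -> illegal
(4,0): no bracket -> illegal
(4,1): flips 1 -> legal
(4,5): flips 1 -> legal
(5,0): no bracket -> illegal
(5,2): no bracket -> illegal
(5,3): no bracket -> illegal
(5,5): flips 1 -> legal
(6,0): flips 2 -> legal
(6,1): no bracket -> illegal
(6,2): no bracket -> illegal
(6,3): no bracket -> illegal
(6,4): flips 2 -> legal
(6,5): flips 1 -> legal
W mobility = 6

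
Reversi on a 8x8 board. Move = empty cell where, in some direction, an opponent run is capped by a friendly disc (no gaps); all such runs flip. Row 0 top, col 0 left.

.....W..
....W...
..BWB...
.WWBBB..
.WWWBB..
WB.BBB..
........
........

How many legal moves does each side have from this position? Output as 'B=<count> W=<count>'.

Answer: B=8 W=14

Derivation:
-- B to move --
(0,3): no bracket -> illegal
(0,4): flips 1 -> legal
(0,6): no bracket -> illegal
(1,2): flips 1 -> legal
(1,3): flips 1 -> legal
(1,5): no bracket -> illegal
(1,6): no bracket -> illegal
(2,0): flips 2 -> legal
(2,1): flips 4 -> legal
(2,5): no bracket -> illegal
(3,0): flips 2 -> legal
(4,0): flips 4 -> legal
(5,2): flips 3 -> legal
(6,0): no bracket -> illegal
(6,1): no bracket -> illegal
B mobility = 8
-- W to move --
(1,1): no bracket -> illegal
(1,2): flips 1 -> legal
(1,3): flips 1 -> legal
(1,5): flips 2 -> legal
(2,1): flips 1 -> legal
(2,5): flips 2 -> legal
(2,6): no bracket -> illegal
(3,6): flips 3 -> legal
(4,0): no bracket -> illegal
(4,6): flips 2 -> legal
(5,2): flips 1 -> legal
(5,6): flips 2 -> legal
(6,0): flips 1 -> legal
(6,1): flips 1 -> legal
(6,2): no bracket -> illegal
(6,3): flips 1 -> legal
(6,4): flips 5 -> legal
(6,5): flips 1 -> legal
(6,6): no bracket -> illegal
W mobility = 14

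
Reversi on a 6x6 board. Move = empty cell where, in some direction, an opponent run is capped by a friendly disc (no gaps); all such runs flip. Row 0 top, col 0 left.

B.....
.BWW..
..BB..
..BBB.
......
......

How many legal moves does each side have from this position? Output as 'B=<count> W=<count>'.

-- B to move --
(0,1): flips 1 -> legal
(0,2): flips 1 -> legal
(0,3): flips 1 -> legal
(0,4): flips 1 -> legal
(1,4): flips 2 -> legal
(2,1): no bracket -> illegal
(2,4): no bracket -> illegal
B mobility = 5
-- W to move --
(0,1): no bracket -> illegal
(0,2): no bracket -> illegal
(1,0): flips 1 -> legal
(1,4): no bracket -> illegal
(2,0): no bracket -> illegal
(2,1): no bracket -> illegal
(2,4): no bracket -> illegal
(2,5): no bracket -> illegal
(3,1): flips 1 -> legal
(3,5): no bracket -> illegal
(4,1): no bracket -> illegal
(4,2): flips 2 -> legal
(4,3): flips 2 -> legal
(4,4): no bracket -> illegal
(4,5): flips 2 -> legal
W mobility = 5

Answer: B=5 W=5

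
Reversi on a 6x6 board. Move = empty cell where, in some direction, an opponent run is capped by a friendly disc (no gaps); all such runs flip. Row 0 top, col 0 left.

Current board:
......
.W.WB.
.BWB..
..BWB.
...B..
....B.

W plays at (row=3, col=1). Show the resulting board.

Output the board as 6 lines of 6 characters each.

Place W at (3,1); scan 8 dirs for brackets.
Dir NW: first cell '.' (not opp) -> no flip
Dir N: opp run (2,1) capped by W -> flip
Dir NE: first cell 'W' (not opp) -> no flip
Dir W: first cell '.' (not opp) -> no flip
Dir E: opp run (3,2) capped by W -> flip
Dir SW: first cell '.' (not opp) -> no flip
Dir S: first cell '.' (not opp) -> no flip
Dir SE: first cell '.' (not opp) -> no flip
All flips: (2,1) (3,2)

Answer: ......
.W.WB.
.WWB..
.WWWB.
...B..
....B.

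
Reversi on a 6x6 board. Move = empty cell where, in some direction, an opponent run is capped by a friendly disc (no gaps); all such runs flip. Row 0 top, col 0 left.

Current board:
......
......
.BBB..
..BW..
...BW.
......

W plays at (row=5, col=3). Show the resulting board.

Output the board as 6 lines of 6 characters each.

Place W at (5,3); scan 8 dirs for brackets.
Dir NW: first cell '.' (not opp) -> no flip
Dir N: opp run (4,3) capped by W -> flip
Dir NE: first cell 'W' (not opp) -> no flip
Dir W: first cell '.' (not opp) -> no flip
Dir E: first cell '.' (not opp) -> no flip
Dir SW: edge -> no flip
Dir S: edge -> no flip
Dir SE: edge -> no flip
All flips: (4,3)

Answer: ......
......
.BBB..
..BW..
...WW.
...W..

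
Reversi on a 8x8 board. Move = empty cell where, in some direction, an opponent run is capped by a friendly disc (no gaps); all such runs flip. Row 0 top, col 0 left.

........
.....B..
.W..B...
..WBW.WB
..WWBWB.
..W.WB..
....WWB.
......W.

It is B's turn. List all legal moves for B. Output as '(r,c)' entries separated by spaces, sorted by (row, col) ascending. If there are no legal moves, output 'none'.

(1,0): no bracket -> illegal
(1,1): no bracket -> illegal
(1,2): no bracket -> illegal
(2,0): no bracket -> illegal
(2,2): no bracket -> illegal
(2,3): no bracket -> illegal
(2,5): no bracket -> illegal
(2,6): flips 1 -> legal
(2,7): no bracket -> illegal
(3,0): no bracket -> illegal
(3,1): flips 1 -> legal
(3,5): flips 3 -> legal
(4,1): flips 2 -> legal
(4,7): no bracket -> illegal
(5,1): flips 1 -> legal
(5,3): flips 2 -> legal
(5,6): no bracket -> illegal
(6,1): no bracket -> illegal
(6,2): no bracket -> illegal
(6,3): flips 2 -> legal
(6,7): no bracket -> illegal
(7,3): flips 1 -> legal
(7,4): flips 2 -> legal
(7,5): flips 1 -> legal
(7,7): no bracket -> illegal

Answer: (2,6) (3,1) (3,5) (4,1) (5,1) (5,3) (6,3) (7,3) (7,4) (7,5)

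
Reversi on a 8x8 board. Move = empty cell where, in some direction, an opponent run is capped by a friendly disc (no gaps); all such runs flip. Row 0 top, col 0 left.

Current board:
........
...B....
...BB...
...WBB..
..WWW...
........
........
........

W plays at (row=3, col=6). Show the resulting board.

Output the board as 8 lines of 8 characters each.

Place W at (3,6); scan 8 dirs for brackets.
Dir NW: first cell '.' (not opp) -> no flip
Dir N: first cell '.' (not opp) -> no flip
Dir NE: first cell '.' (not opp) -> no flip
Dir W: opp run (3,5) (3,4) capped by W -> flip
Dir E: first cell '.' (not opp) -> no flip
Dir SW: first cell '.' (not opp) -> no flip
Dir S: first cell '.' (not opp) -> no flip
Dir SE: first cell '.' (not opp) -> no flip
All flips: (3,4) (3,5)

Answer: ........
...B....
...BB...
...WWWW.
..WWW...
........
........
........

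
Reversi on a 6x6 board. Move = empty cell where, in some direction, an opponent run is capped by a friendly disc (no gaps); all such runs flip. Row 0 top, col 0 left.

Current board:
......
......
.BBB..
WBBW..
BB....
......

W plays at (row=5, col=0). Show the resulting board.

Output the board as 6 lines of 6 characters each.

Answer: ......
......
.BBB..
WBBW..
WB....
W.....

Derivation:
Place W at (5,0); scan 8 dirs for brackets.
Dir NW: edge -> no flip
Dir N: opp run (4,0) capped by W -> flip
Dir NE: opp run (4,1) (3,2) (2,3), next='.' -> no flip
Dir W: edge -> no flip
Dir E: first cell '.' (not opp) -> no flip
Dir SW: edge -> no flip
Dir S: edge -> no flip
Dir SE: edge -> no flip
All flips: (4,0)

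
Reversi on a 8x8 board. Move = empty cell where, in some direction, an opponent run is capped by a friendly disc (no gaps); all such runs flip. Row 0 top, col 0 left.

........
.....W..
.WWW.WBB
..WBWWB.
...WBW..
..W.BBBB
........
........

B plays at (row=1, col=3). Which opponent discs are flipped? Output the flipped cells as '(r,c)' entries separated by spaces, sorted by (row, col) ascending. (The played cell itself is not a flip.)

Answer: (2,3)

Derivation:
Dir NW: first cell '.' (not opp) -> no flip
Dir N: first cell '.' (not opp) -> no flip
Dir NE: first cell '.' (not opp) -> no flip
Dir W: first cell '.' (not opp) -> no flip
Dir E: first cell '.' (not opp) -> no flip
Dir SW: opp run (2,2), next='.' -> no flip
Dir S: opp run (2,3) capped by B -> flip
Dir SE: first cell '.' (not opp) -> no flip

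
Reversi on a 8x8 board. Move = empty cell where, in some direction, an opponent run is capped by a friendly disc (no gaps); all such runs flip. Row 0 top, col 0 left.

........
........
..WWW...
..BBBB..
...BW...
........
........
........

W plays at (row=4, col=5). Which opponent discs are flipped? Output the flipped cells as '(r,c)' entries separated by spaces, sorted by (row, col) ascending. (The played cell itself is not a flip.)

Dir NW: opp run (3,4) capped by W -> flip
Dir N: opp run (3,5), next='.' -> no flip
Dir NE: first cell '.' (not opp) -> no flip
Dir W: first cell 'W' (not opp) -> no flip
Dir E: first cell '.' (not opp) -> no flip
Dir SW: first cell '.' (not opp) -> no flip
Dir S: first cell '.' (not opp) -> no flip
Dir SE: first cell '.' (not opp) -> no flip

Answer: (3,4)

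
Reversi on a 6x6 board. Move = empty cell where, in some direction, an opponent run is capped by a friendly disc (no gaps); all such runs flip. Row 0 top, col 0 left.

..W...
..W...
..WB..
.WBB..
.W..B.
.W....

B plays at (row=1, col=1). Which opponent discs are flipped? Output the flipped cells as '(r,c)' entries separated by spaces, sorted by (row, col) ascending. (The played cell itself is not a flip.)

Answer: (2,2)

Derivation:
Dir NW: first cell '.' (not opp) -> no flip
Dir N: first cell '.' (not opp) -> no flip
Dir NE: opp run (0,2), next=edge -> no flip
Dir W: first cell '.' (not opp) -> no flip
Dir E: opp run (1,2), next='.' -> no flip
Dir SW: first cell '.' (not opp) -> no flip
Dir S: first cell '.' (not opp) -> no flip
Dir SE: opp run (2,2) capped by B -> flip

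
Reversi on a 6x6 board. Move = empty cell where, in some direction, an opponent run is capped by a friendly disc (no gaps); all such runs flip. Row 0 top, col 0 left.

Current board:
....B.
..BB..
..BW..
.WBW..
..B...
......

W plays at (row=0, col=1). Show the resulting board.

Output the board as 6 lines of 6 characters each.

Answer: .W..B.
..WB..
..BW..
.WBW..
..B...
......

Derivation:
Place W at (0,1); scan 8 dirs for brackets.
Dir NW: edge -> no flip
Dir N: edge -> no flip
Dir NE: edge -> no flip
Dir W: first cell '.' (not opp) -> no flip
Dir E: first cell '.' (not opp) -> no flip
Dir SW: first cell '.' (not opp) -> no flip
Dir S: first cell '.' (not opp) -> no flip
Dir SE: opp run (1,2) capped by W -> flip
All flips: (1,2)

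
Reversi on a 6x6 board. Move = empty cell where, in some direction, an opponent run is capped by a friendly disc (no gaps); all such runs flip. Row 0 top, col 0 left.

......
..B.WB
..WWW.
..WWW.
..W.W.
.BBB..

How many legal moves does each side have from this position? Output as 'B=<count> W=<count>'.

-- B to move --
(0,3): no bracket -> illegal
(0,4): no bracket -> illegal
(0,5): no bracket -> illegal
(1,1): no bracket -> illegal
(1,3): flips 1 -> legal
(2,1): no bracket -> illegal
(2,5): no bracket -> illegal
(3,1): flips 1 -> legal
(3,5): flips 1 -> legal
(4,1): no bracket -> illegal
(4,3): no bracket -> illegal
(4,5): flips 2 -> legal
(5,4): no bracket -> illegal
(5,5): no bracket -> illegal
B mobility = 4
-- W to move --
(0,1): flips 1 -> legal
(0,2): flips 1 -> legal
(0,3): no bracket -> illegal
(0,4): no bracket -> illegal
(0,5): no bracket -> illegal
(1,1): no bracket -> illegal
(1,3): no bracket -> illegal
(2,1): no bracket -> illegal
(2,5): no bracket -> illegal
(4,0): no bracket -> illegal
(4,1): no bracket -> illegal
(4,3): no bracket -> illegal
(5,0): no bracket -> illegal
(5,4): no bracket -> illegal
W mobility = 2

Answer: B=4 W=2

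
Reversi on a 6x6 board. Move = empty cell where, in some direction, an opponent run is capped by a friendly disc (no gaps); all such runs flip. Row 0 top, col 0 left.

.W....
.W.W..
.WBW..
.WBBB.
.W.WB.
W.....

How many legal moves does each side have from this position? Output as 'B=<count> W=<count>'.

-- B to move --
(0,0): flips 1 -> legal
(0,2): no bracket -> illegal
(0,3): flips 2 -> legal
(0,4): flips 1 -> legal
(1,0): flips 1 -> legal
(1,2): flips 1 -> legal
(1,4): flips 1 -> legal
(2,0): flips 1 -> legal
(2,4): flips 1 -> legal
(3,0): flips 1 -> legal
(4,0): flips 1 -> legal
(4,2): flips 1 -> legal
(5,1): no bracket -> illegal
(5,2): flips 1 -> legal
(5,3): flips 1 -> legal
(5,4): flips 1 -> legal
B mobility = 14
-- W to move --
(1,2): no bracket -> illegal
(2,4): no bracket -> illegal
(2,5): flips 1 -> legal
(3,5): flips 3 -> legal
(4,2): no bracket -> illegal
(4,5): flips 2 -> legal
(5,3): no bracket -> illegal
(5,4): no bracket -> illegal
(5,5): flips 3 -> legal
W mobility = 4

Answer: B=14 W=4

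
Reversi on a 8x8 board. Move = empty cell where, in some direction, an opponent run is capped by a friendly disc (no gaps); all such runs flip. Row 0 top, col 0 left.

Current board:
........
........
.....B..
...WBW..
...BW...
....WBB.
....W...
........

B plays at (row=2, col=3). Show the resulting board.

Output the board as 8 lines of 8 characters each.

Answer: ........
........
...B.B..
...BBW..
...BW...
....WBB.
....W...
........

Derivation:
Place B at (2,3); scan 8 dirs for brackets.
Dir NW: first cell '.' (not opp) -> no flip
Dir N: first cell '.' (not opp) -> no flip
Dir NE: first cell '.' (not opp) -> no flip
Dir W: first cell '.' (not opp) -> no flip
Dir E: first cell '.' (not opp) -> no flip
Dir SW: first cell '.' (not opp) -> no flip
Dir S: opp run (3,3) capped by B -> flip
Dir SE: first cell 'B' (not opp) -> no flip
All flips: (3,3)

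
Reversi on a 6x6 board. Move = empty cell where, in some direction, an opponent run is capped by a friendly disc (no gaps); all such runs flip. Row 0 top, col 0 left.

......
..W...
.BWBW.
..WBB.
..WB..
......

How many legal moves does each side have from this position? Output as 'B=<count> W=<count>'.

Answer: B=9 W=8

Derivation:
-- B to move --
(0,1): flips 1 -> legal
(0,2): no bracket -> illegal
(0,3): flips 1 -> legal
(1,1): flips 1 -> legal
(1,3): no bracket -> illegal
(1,4): flips 1 -> legal
(1,5): flips 1 -> legal
(2,5): flips 1 -> legal
(3,1): flips 1 -> legal
(3,5): no bracket -> illegal
(4,1): flips 2 -> legal
(5,1): flips 1 -> legal
(5,2): no bracket -> illegal
(5,3): no bracket -> illegal
B mobility = 9
-- W to move --
(1,0): flips 1 -> legal
(1,1): no bracket -> illegal
(1,3): no bracket -> illegal
(1,4): flips 1 -> legal
(2,0): flips 1 -> legal
(2,5): no bracket -> illegal
(3,0): flips 1 -> legal
(3,1): no bracket -> illegal
(3,5): flips 2 -> legal
(4,4): flips 3 -> legal
(4,5): flips 2 -> legal
(5,2): no bracket -> illegal
(5,3): no bracket -> illegal
(5,4): flips 1 -> legal
W mobility = 8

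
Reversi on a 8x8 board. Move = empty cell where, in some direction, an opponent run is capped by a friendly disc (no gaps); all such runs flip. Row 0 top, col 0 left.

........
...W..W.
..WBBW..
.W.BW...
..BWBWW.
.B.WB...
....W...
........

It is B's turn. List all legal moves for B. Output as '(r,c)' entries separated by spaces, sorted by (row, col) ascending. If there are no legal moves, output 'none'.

(0,2): flips 1 -> legal
(0,3): flips 1 -> legal
(0,4): no bracket -> illegal
(0,5): no bracket -> illegal
(0,6): no bracket -> illegal
(0,7): no bracket -> illegal
(1,1): flips 1 -> legal
(1,2): no bracket -> illegal
(1,4): no bracket -> illegal
(1,5): no bracket -> illegal
(1,7): no bracket -> illegal
(2,0): flips 1 -> legal
(2,1): flips 1 -> legal
(2,6): flips 1 -> legal
(2,7): no bracket -> illegal
(3,0): no bracket -> illegal
(3,2): flips 1 -> legal
(3,5): flips 1 -> legal
(3,6): flips 1 -> legal
(3,7): no bracket -> illegal
(4,0): no bracket -> illegal
(4,1): no bracket -> illegal
(4,7): flips 2 -> legal
(5,2): flips 1 -> legal
(5,5): no bracket -> illegal
(5,6): flips 2 -> legal
(5,7): no bracket -> illegal
(6,2): flips 1 -> legal
(6,3): flips 2 -> legal
(6,5): no bracket -> illegal
(7,3): no bracket -> illegal
(7,4): flips 1 -> legal
(7,5): flips 2 -> legal

Answer: (0,2) (0,3) (1,1) (2,0) (2,1) (2,6) (3,2) (3,5) (3,6) (4,7) (5,2) (5,6) (6,2) (6,3) (7,4) (7,5)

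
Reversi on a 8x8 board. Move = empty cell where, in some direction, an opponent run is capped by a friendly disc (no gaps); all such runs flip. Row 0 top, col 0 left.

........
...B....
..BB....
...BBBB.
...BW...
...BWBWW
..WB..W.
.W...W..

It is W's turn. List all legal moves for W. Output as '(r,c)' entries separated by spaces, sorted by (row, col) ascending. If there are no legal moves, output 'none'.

Answer: (1,1) (2,4) (2,6) (3,2) (4,2) (5,2) (6,4) (7,2)

Derivation:
(0,2): no bracket -> illegal
(0,3): no bracket -> illegal
(0,4): no bracket -> illegal
(1,1): flips 2 -> legal
(1,2): no bracket -> illegal
(1,4): no bracket -> illegal
(2,1): no bracket -> illegal
(2,4): flips 1 -> legal
(2,5): no bracket -> illegal
(2,6): flips 1 -> legal
(2,7): no bracket -> illegal
(3,1): no bracket -> illegal
(3,2): flips 1 -> legal
(3,7): no bracket -> illegal
(4,2): flips 1 -> legal
(4,5): no bracket -> illegal
(4,6): no bracket -> illegal
(4,7): no bracket -> illegal
(5,2): flips 1 -> legal
(6,4): flips 1 -> legal
(6,5): no bracket -> illegal
(7,2): flips 1 -> legal
(7,3): no bracket -> illegal
(7,4): no bracket -> illegal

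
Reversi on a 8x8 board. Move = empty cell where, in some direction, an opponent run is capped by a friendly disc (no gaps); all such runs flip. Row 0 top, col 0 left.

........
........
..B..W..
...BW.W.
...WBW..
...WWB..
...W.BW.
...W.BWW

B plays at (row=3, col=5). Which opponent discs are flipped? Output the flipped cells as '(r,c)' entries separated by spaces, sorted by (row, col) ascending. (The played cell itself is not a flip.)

Answer: (3,4) (4,5)

Derivation:
Dir NW: first cell '.' (not opp) -> no flip
Dir N: opp run (2,5), next='.' -> no flip
Dir NE: first cell '.' (not opp) -> no flip
Dir W: opp run (3,4) capped by B -> flip
Dir E: opp run (3,6), next='.' -> no flip
Dir SW: first cell 'B' (not opp) -> no flip
Dir S: opp run (4,5) capped by B -> flip
Dir SE: first cell '.' (not opp) -> no flip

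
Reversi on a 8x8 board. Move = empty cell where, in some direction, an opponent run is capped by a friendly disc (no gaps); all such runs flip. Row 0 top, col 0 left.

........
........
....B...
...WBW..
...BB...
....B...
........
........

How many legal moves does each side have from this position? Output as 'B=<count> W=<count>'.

-- B to move --
(2,2): flips 1 -> legal
(2,3): flips 1 -> legal
(2,5): no bracket -> illegal
(2,6): flips 1 -> legal
(3,2): flips 1 -> legal
(3,6): flips 1 -> legal
(4,2): flips 1 -> legal
(4,5): no bracket -> illegal
(4,6): flips 1 -> legal
B mobility = 7
-- W to move --
(1,3): flips 1 -> legal
(1,4): no bracket -> illegal
(1,5): flips 1 -> legal
(2,3): no bracket -> illegal
(2,5): no bracket -> illegal
(3,2): no bracket -> illegal
(4,2): no bracket -> illegal
(4,5): no bracket -> illegal
(5,2): no bracket -> illegal
(5,3): flips 2 -> legal
(5,5): flips 1 -> legal
(6,3): no bracket -> illegal
(6,4): no bracket -> illegal
(6,5): no bracket -> illegal
W mobility = 4

Answer: B=7 W=4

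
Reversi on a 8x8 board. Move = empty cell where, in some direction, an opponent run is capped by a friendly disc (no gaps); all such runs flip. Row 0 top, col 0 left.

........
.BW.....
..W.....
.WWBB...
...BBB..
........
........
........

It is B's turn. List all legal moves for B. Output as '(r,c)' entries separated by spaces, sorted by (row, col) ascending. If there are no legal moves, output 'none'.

(0,1): no bracket -> illegal
(0,2): no bracket -> illegal
(0,3): no bracket -> illegal
(1,3): flips 1 -> legal
(2,0): no bracket -> illegal
(2,1): flips 1 -> legal
(2,3): no bracket -> illegal
(3,0): flips 2 -> legal
(4,0): no bracket -> illegal
(4,1): no bracket -> illegal
(4,2): no bracket -> illegal

Answer: (1,3) (2,1) (3,0)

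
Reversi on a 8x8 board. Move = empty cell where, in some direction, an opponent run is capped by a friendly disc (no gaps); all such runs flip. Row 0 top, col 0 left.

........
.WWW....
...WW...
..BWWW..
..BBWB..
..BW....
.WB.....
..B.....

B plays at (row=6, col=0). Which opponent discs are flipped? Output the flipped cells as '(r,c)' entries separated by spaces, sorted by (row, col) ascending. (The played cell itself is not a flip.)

Answer: (6,1)

Derivation:
Dir NW: edge -> no flip
Dir N: first cell '.' (not opp) -> no flip
Dir NE: first cell '.' (not opp) -> no flip
Dir W: edge -> no flip
Dir E: opp run (6,1) capped by B -> flip
Dir SW: edge -> no flip
Dir S: first cell '.' (not opp) -> no flip
Dir SE: first cell '.' (not opp) -> no flip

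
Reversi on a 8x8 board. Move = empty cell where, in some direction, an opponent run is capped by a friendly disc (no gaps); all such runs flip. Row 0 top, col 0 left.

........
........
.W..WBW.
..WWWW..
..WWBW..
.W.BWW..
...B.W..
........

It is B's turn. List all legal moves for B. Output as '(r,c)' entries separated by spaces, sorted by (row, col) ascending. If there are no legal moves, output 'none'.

(1,0): no bracket -> illegal
(1,1): no bracket -> illegal
(1,2): no bracket -> illegal
(1,3): no bracket -> illegal
(1,4): flips 2 -> legal
(1,5): no bracket -> illegal
(1,6): no bracket -> illegal
(1,7): flips 2 -> legal
(2,0): no bracket -> illegal
(2,2): flips 1 -> legal
(2,3): flips 3 -> legal
(2,7): flips 1 -> legal
(3,0): no bracket -> illegal
(3,1): flips 1 -> legal
(3,6): flips 2 -> legal
(3,7): no bracket -> illegal
(4,0): no bracket -> illegal
(4,1): flips 2 -> legal
(4,6): flips 1 -> legal
(5,0): no bracket -> illegal
(5,2): flips 2 -> legal
(5,6): flips 2 -> legal
(6,0): no bracket -> illegal
(6,1): no bracket -> illegal
(6,2): no bracket -> illegal
(6,4): flips 1 -> legal
(6,6): flips 1 -> legal
(7,4): no bracket -> illegal
(7,5): flips 4 -> legal
(7,6): no bracket -> illegal

Answer: (1,4) (1,7) (2,2) (2,3) (2,7) (3,1) (3,6) (4,1) (4,6) (5,2) (5,6) (6,4) (6,6) (7,5)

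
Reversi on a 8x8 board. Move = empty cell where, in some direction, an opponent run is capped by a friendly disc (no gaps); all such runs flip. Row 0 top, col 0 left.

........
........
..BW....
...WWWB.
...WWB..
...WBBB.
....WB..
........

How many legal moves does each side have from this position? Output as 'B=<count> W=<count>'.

Answer: B=9 W=9

Derivation:
-- B to move --
(1,2): flips 2 -> legal
(1,3): no bracket -> illegal
(1,4): no bracket -> illegal
(2,4): flips 3 -> legal
(2,5): flips 1 -> legal
(2,6): no bracket -> illegal
(3,2): flips 4 -> legal
(4,2): flips 2 -> legal
(4,6): no bracket -> illegal
(5,2): flips 1 -> legal
(6,2): no bracket -> illegal
(6,3): flips 1 -> legal
(7,3): flips 1 -> legal
(7,4): flips 1 -> legal
(7,5): no bracket -> illegal
B mobility = 9
-- W to move --
(1,1): flips 1 -> legal
(1,2): no bracket -> illegal
(1,3): no bracket -> illegal
(2,1): flips 1 -> legal
(2,5): no bracket -> illegal
(2,6): no bracket -> illegal
(2,7): no bracket -> illegal
(3,1): no bracket -> illegal
(3,2): no bracket -> illegal
(3,7): flips 1 -> legal
(4,6): flips 2 -> legal
(4,7): no bracket -> illegal
(5,7): flips 3 -> legal
(6,3): no bracket -> illegal
(6,6): flips 2 -> legal
(6,7): flips 2 -> legal
(7,4): no bracket -> illegal
(7,5): flips 3 -> legal
(7,6): flips 2 -> legal
W mobility = 9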